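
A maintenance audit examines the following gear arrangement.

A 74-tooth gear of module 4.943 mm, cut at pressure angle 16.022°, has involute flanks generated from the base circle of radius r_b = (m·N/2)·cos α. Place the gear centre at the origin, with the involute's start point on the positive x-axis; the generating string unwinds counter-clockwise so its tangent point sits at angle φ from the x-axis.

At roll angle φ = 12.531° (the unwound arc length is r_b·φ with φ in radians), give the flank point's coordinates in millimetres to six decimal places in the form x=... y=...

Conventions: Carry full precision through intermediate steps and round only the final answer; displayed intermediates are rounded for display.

x=179.940792 y=0.610064

topology: single-mesh involute geometry — m = 4.943, N = 74
pitch radius r_p = m·N/2 = 4.943·74/2 = 182.891000
base radius r_b = r_p·cos α = 182.891000·cos 16.022° = 175.786743
roll angle φ = 12.531° = 0.21870721 rad
x = r_b·(cos φ + φ·sin φ) = 179.940792
y = r_b·(sin φ − φ·cos φ) = 0.610064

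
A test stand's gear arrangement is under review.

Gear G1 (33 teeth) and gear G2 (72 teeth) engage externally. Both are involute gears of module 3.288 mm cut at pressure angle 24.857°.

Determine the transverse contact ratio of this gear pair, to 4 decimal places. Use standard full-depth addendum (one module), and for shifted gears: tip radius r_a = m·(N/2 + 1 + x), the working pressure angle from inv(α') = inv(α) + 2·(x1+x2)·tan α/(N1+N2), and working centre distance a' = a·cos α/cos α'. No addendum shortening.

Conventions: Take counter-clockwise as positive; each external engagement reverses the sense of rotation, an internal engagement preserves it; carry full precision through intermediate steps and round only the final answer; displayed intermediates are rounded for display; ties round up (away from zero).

class = single-mesh tooth geometry [involute pair 33T × 72T, m = 3.288]
base radii: r_b1 = 49.226081, r_b2 = 107.402358
tip radii: r_a1 = 57.540000, r_a2 = 121.656000
no profile shift: α' = α, a' = a
action lengths: √(r_a1²−r_b1²) = 29.793365, √(r_a2²−r_b2²) = 57.139442
base pitch p_b = π·m·cos α = 9.372624
CR = (29.793365 + 57.139442 − 172.620000·sin 24.85700°)/9.372624 = 1.533309
contact ratio ≈ 1.5333

1.5333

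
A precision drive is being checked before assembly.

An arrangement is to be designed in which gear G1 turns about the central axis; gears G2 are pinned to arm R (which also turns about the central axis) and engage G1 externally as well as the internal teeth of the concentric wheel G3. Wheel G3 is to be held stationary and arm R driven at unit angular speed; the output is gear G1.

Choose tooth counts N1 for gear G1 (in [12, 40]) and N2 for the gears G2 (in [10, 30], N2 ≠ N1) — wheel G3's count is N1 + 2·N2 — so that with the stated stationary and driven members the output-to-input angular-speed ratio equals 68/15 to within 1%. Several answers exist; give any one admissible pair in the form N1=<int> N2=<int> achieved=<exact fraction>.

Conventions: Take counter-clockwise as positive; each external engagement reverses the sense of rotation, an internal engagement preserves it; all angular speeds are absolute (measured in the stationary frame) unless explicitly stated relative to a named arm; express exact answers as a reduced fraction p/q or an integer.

class = planetary set [ratio 68/15 wanted; Willis about the carrier]
Willis with ω_ring = 0: ω_sun/ω_arm = (N1+N3)/N1; set equal to 68/15  ⇒  N3/N1 = 68/15 − 1 = 53/15
N3 = N1 + 2·N2  ⇒  N2/N1 = (N3/N1 − 1)/2 = (53/15 − 1)/2 = 19/15
smallest multiple with N1 ≥ 12 and N2 ≥ 10: k = 1  ⇒  N1 = 1·15 = 15, N2 = 1·19 = 19 (N1 ≤ 40, N2 ≤ 30, N2 ≠ N1 ✓), N3 = 15 + 2·19 = 53
check: (N1+N3)/N1 with N1 = 15, N3 = 53 gives 68/15; |achieved − target| = 0 ≤ 17/375 ✓

N1=15 N2=19 achieved=68/15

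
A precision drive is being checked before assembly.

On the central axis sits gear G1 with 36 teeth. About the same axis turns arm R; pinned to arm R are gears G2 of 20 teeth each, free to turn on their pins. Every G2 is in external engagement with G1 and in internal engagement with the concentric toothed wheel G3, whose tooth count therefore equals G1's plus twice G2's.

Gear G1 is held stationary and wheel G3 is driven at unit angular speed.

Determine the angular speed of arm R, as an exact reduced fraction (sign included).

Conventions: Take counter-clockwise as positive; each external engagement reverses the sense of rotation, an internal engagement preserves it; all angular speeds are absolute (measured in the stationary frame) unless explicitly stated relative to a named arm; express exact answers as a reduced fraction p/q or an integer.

19/28

topology: planetary set — G1 36T / G2 20T / G3 76T, arm = carrier (Willis)
ring teeth: 36 + 2·20 = 76
36(ω_sun−ω_arm) = −76(ω_ring−ω_arm),  ω_sun = 0, ω_ring = 1
36(0−ω_arm) = −76(1−ω_arm)  ⇒  112·ω_arm = 76  ⇒  ω_arm = 19/28
exact speed ratio = 19/28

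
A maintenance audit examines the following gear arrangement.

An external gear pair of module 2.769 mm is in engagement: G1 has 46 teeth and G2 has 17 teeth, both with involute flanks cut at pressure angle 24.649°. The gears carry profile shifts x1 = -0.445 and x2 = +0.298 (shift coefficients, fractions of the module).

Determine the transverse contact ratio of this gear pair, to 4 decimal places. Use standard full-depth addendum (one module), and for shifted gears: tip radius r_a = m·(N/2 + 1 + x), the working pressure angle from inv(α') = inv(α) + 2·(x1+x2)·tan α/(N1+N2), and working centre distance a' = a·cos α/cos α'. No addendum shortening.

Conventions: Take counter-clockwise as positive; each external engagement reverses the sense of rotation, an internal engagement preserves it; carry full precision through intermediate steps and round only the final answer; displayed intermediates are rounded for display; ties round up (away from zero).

topology: single-mesh involute geometry — m = 2.769, 46T/17T pair
base radii: r_b1 = 57.883826, r_b2 = 21.391849
tip radii: r_a1 = 65.223795, r_a2 = 27.130662
inv(α') = inv(24.649°) + 2·(-0.445+0.298)·tan α/(46+17) = 0.02652302  ⇒  α' = 24.04999°
a' = a·cos α / cos α' = 87.2235·cos 24.649°/cos 24.04999° = 86.811785
action lengths: √(r_a1²−r_b1²) = 30.060042, √(r_a2²−r_b2²) = 16.687170
base pitch p_b = π·m·cos α = 7.906409
CR = (30.060042 + 16.687170 − 86.811785·sin 24.04999°)/7.906409 = 1.437884
contact ratio ≈ 1.4379

1.4379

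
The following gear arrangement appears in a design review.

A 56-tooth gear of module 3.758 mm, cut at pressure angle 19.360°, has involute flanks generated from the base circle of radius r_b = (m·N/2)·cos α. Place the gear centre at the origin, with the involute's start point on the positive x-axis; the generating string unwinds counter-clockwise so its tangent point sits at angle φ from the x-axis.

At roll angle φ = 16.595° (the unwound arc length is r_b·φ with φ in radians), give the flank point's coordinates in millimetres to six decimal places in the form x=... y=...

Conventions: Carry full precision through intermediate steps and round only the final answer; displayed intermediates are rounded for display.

x=103.351154 y=0.797316

topology: single-mesh involute geometry — m = 3.758, N = 56
pitch radius r_p = m·N/2 = 3.758·56/2 = 105.224000
base radius r_b = r_p·cos α = 105.224000·cos 19.360° = 99.274037
roll angle φ = 16.595° = 0.28963739 rad
x = r_b·(cos φ + φ·sin φ) = 103.351154
y = r_b·(sin φ − φ·cos φ) = 0.797316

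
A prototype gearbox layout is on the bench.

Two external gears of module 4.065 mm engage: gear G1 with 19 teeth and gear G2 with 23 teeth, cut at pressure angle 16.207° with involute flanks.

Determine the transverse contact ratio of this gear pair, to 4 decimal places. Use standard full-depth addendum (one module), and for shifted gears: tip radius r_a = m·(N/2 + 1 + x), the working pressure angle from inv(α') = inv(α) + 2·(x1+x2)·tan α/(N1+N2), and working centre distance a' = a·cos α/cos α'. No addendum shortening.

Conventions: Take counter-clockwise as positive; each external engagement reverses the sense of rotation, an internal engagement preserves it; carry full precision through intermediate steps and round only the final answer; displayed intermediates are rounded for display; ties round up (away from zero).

class = single-mesh tooth geometry [involute pair 19T × 23T, m = 4.065]
base radii: r_b1 = 37.082825, r_b2 = 44.889735
tip radii: r_a1 = 42.682500, r_a2 = 50.812500
no profile shift: α' = α, a' = a
action lengths: √(r_a1²−r_b1²) = 21.134330, √(r_a2²−r_b2²) = 23.808020
base pitch p_b = π·m·cos α = 12.263066
CR = (21.134330 + 23.808020 − 85.365000·sin 16.20700°)/12.263066 = 1.721940
contact ratio ≈ 1.7219

1.7219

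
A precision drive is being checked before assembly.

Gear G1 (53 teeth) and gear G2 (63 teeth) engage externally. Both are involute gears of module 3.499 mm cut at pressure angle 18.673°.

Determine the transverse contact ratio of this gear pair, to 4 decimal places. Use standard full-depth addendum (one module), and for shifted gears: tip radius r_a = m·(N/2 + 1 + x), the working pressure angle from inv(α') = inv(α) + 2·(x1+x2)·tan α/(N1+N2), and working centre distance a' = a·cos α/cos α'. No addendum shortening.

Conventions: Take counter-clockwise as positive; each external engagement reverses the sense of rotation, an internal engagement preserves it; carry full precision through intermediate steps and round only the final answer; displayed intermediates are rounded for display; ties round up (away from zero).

1.8572

single-mesh involute tooth geometry (53T engaging 63T at module 3.499)
base radii: r_b1 = 87.842652, r_b2 = 104.416737
tip radii: r_a1 = 96.222500, r_a2 = 113.717500
no profile shift: α' = α, a' = a
action lengths: √(r_a1²−r_b1²) = 39.273885, √(r_a2²−r_b2²) = 45.042368
base pitch p_b = π·m·cos α = 10.413805
CR = (39.273885 + 45.042368 − 202.942000·sin 18.67300°)/10.413805 = 1.857247
contact ratio ≈ 1.8572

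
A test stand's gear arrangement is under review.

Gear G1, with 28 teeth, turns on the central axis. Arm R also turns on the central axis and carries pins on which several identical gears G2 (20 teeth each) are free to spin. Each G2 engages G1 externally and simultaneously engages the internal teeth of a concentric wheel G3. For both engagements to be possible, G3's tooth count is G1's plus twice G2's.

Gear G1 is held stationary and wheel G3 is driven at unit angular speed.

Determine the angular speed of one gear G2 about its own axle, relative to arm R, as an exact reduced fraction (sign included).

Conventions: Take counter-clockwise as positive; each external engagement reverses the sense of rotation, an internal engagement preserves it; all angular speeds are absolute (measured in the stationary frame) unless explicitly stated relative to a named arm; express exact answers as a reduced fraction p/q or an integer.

topology: planetary set — G1 28T / G2 20T / G3 68T, arm = carrier (Willis)
ring teeth: 28 + 2·20 = 68
28(ω_sun−ω_arm) = −68(ω_ring−ω_arm),  ω_sun = 0, ω_ring = 1
28(0−ω_arm) = −68(1−ω_arm)  ⇒  96·ω_arm = 68  ⇒  ω_arm = 17/24
sun–planet mesh: 28·(0−17/24) = −20·(ω_p−ω_arm)  ⇒  ω_p−ω_arm = 119/120
exact speed ratio = 119/120

119/120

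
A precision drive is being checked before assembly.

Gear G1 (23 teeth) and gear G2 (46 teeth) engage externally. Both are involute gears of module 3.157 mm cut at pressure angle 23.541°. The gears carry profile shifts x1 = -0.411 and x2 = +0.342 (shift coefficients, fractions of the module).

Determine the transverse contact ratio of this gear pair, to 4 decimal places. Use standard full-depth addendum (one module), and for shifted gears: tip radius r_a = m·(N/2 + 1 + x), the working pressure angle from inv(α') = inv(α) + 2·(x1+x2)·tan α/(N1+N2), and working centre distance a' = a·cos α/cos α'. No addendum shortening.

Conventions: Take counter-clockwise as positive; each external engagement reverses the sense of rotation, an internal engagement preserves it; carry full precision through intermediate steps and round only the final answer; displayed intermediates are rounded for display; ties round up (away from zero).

recognized (one external pair, fixed centres): single-mesh tooth geometry, m = 3.157, N1 = 23, N2 = 46
base radii: r_b1 = 33.283957, r_b2 = 66.567913
tip radii: r_a1 = 38.164973, r_a2 = 76.847694
inv(α') = inv(23.541°) + 2·(-0.411+0.342)·tan α/(23+46) = 0.02392423  ⇒  α' = 23.27461°
a' = a·cos α / cos α' = 108.9165·cos 23.541°/cos 23.27461° = 108.697501
action lengths: √(r_a1²−r_b1²) = 18.674673, √(r_a2²−r_b2²) = 38.396367
base pitch p_b = π·m·cos α = 9.092577
CR = (18.674673 + 38.396367 − 108.697501·sin 23.27461°)/9.092577 = 1.552968
contact ratio ≈ 1.5530

1.5530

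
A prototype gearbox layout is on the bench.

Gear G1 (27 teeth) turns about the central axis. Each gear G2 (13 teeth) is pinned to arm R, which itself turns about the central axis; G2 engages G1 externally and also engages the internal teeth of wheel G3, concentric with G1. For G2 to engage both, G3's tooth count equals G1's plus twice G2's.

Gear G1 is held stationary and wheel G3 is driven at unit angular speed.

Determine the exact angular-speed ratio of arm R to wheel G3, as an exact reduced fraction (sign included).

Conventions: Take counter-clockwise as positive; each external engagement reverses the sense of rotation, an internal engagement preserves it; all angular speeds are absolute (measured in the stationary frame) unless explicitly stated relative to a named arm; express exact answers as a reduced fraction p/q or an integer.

topology: planetary set — G1 27T / G2 13T / G3 53T, arm = carrier (Willis)
ring teeth: 27 + 2·13 = 53
27(ω_sun−ω_arm) = −53(ω_ring−ω_arm),  ω_sun = 0, ω_ring = 1
27(0−ω_arm) = −53(1−ω_arm)  ⇒  80·ω_arm = 53  ⇒  ω_arm = 53/80
ω_out/ω_in = 53/80

53/80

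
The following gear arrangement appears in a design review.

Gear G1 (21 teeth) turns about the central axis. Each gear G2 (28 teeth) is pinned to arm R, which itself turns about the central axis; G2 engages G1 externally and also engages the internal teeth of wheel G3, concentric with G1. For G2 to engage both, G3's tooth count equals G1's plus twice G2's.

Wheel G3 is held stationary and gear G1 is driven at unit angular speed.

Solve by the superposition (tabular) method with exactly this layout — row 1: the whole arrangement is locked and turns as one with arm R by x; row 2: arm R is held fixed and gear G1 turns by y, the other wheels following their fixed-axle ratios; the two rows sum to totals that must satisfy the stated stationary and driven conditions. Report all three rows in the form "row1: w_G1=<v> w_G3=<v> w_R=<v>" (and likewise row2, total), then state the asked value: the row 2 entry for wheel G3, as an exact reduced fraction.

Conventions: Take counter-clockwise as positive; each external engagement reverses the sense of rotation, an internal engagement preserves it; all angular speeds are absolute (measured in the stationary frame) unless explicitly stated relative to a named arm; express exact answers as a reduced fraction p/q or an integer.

class = planetary set [G3 = 21+2·28 = 77; Willis about the carrier]
row 1 — lock + rotate with arm: ω_sun = ω_ring = ω_arm = x
row 2 — arm fixed, fixed-axis ratios: sun y, ring −(21/77)·y, arm 0
boundary: total ω_ring = x − (21/77)·y = 0 and total ω_sun = x + y = 1  ⇒  y = 11/14, x = 3/14
row 2 ring = −(21/77)·11/14 = -3/14
totals (row 1 + row 2): sun 3/14 + 11/14 = 1, ring 3/14 + (-3/14) = 0, arm 3/14 + 0 = 3/14
asked cell (row2, ring) = -3/14

row1: w_G1=3/14 w_G3=3/14 w_R=3/14
row2: w_G1=11/14 w_G3=-3/14 w_R=0
total: w_G1=1 w_G3=0 w_R=3/14
asked value: -3/14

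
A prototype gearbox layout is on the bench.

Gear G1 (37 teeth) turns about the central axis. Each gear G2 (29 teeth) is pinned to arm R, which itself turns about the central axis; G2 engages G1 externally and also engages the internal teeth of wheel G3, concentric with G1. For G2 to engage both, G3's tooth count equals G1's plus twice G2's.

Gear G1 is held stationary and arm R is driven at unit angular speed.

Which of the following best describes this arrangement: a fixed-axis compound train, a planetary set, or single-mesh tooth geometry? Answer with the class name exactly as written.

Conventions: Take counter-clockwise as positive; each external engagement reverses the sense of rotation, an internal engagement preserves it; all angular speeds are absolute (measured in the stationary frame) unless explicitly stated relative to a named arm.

planetary set

class = planetary set [G3 = 37+2·29 = 95; Willis about the carrier]
classification: planetary set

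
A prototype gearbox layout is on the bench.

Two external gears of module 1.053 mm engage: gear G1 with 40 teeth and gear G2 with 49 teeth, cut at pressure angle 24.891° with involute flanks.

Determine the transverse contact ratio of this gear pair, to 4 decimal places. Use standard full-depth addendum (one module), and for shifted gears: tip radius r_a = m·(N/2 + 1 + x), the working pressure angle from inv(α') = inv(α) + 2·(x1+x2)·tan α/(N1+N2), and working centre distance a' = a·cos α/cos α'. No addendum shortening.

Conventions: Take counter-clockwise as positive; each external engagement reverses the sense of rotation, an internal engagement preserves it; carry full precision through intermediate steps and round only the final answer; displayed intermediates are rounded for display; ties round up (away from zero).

recognized (one external pair, fixed centres): single-mesh tooth geometry, m = 1.053, N1 = 40, N2 = 49
base radii: r_b1 = 19.103740, r_b2 = 23.402081
tip radii: r_a1 = 22.113000, r_a2 = 26.851500
no profile shift: α' = α, a' = a
action lengths: √(r_a1²−r_b1²) = 11.136961, √(r_a2²−r_b2²) = 13.166080
base pitch p_b = π·m·cos α = 3.000808
CR = (11.136961 + 13.166080 − 46.858500·sin 24.89100°)/3.000808 = 1.526459
contact ratio ≈ 1.5265

1.5265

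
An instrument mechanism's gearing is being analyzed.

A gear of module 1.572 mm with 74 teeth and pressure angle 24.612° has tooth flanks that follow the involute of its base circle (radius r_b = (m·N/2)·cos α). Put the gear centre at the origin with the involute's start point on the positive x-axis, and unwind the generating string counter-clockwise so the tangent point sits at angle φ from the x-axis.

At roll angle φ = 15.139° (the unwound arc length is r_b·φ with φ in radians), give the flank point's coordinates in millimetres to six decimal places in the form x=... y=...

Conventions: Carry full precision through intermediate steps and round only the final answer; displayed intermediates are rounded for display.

topology: single-mesh involute geometry — m = 1.572, N = 74
pitch radius r_p = m·N/2 = 1.572·74/2 = 58.164000
base radius r_b = r_p·cos α = 58.164000·cos 24.612° = 52.879737
roll angle φ = 15.139° = 0.26422540 rad
x = r_b·(cos φ + φ·sin φ) = 54.693545
y = r_b·(sin φ − φ·cos φ) = 0.322892

x=54.693545 y=0.322892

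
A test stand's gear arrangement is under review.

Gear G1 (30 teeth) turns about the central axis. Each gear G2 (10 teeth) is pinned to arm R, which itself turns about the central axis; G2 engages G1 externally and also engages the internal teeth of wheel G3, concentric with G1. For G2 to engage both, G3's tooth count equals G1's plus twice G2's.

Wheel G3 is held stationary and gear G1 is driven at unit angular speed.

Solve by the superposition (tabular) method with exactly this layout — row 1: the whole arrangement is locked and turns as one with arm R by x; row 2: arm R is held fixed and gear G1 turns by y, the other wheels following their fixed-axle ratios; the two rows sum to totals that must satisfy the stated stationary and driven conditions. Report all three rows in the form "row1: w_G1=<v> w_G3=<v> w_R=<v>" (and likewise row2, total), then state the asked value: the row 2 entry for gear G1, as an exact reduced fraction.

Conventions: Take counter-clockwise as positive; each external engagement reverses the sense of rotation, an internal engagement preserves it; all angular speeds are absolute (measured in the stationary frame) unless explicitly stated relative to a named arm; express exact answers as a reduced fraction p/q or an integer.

row1: w_G1=3/8 w_G3=3/8 w_R=3/8
row2: w_G1=5/8 w_G3=-3/8 w_R=0
total: w_G1=1 w_G3=0 w_R=3/8
asked value: 5/8

recognized (axles ride arm R): planetary set, 30/10/50 teeth
superposition row 1 [locked train]: every member turns x
row 2: sun turns y, ring = −(30/50)·y, arm 0
boundary: total ω_ring = x − (30/50)·y = 0 and total ω_sun = x + y = 1  ⇒  y = 5/8, x = 3/8
row 2 ring = −(30/50)·5/8 = -3/8
totals (row 1 + row 2): sun 3/8 + 5/8 = 1, ring 3/8 + (-3/8) = 0, arm 3/8 + 0 = 3/8
asked cell (row2, sun) = 5/8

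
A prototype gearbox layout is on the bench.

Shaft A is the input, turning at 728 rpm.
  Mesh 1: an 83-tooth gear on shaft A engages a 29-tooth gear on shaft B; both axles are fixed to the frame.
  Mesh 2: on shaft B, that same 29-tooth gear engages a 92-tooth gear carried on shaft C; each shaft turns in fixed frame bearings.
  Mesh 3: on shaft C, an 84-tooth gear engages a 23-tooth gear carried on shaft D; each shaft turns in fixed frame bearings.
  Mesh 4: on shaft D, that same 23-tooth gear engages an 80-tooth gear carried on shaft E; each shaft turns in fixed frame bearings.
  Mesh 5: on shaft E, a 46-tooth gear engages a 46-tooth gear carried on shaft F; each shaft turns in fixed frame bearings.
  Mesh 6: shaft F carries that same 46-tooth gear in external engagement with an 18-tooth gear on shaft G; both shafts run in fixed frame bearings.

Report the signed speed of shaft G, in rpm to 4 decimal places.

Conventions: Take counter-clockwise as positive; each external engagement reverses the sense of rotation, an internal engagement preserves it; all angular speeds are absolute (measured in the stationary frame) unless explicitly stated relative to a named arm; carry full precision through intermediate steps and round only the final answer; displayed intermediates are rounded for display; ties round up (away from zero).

+1762.3667 rpm

recognized (7 fixed axles, 6 meshes): fixed-axis compound train
mesh 1 [83T→29T]: ω = 728.0000×83/29 = 2083.5862 rpm, sense flips to −
mesh 2 [29T→92T]: ω = 2083.5862×29/92 = 656.7826 rpm, sense flips to +
mesh 3 [84T→23T]: ω = 656.7826×84/23 = 2398.6843 rpm, sense flips to −
mesh 4 [23T→80T]: ω = 2398.6843×23/80 = 689.6217 rpm, sense flips to +
mesh 5 [46T→46T]: ω = 689.6217×46/46 = 689.6217 rpm, sense flips to −
mesh 6 [46T→18T]: ω = 689.6217×46/18 = 1762.3667 rpm, sense flips to +
signed output speed = +1762.3667 rpm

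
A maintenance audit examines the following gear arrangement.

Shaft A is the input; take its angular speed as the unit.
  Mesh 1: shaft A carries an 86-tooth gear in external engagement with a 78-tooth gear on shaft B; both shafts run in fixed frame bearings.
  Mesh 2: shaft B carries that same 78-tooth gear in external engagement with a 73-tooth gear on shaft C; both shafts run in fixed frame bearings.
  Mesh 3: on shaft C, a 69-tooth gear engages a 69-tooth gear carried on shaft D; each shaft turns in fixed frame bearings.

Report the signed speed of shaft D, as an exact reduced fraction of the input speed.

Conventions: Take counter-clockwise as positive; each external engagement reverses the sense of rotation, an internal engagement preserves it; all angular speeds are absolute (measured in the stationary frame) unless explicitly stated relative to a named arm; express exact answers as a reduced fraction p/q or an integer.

3-mesh fixed-axis compound train (all bearings frame-fixed)
mesh 1 [86T→78T]: |ω|/ω_in = 1×86/78 = 43/39, sense flips to −
mesh 2 [78T→73T]: |ω|/ω_in = (43/39)×78/73 = 86/73, sense flips to +
mesh 3 [69T→69T]: |ω|/ω_in = (86/73)×69/69 = 86/73, sense flips to −
signed output speed (× input speed) = -86/73

-86/73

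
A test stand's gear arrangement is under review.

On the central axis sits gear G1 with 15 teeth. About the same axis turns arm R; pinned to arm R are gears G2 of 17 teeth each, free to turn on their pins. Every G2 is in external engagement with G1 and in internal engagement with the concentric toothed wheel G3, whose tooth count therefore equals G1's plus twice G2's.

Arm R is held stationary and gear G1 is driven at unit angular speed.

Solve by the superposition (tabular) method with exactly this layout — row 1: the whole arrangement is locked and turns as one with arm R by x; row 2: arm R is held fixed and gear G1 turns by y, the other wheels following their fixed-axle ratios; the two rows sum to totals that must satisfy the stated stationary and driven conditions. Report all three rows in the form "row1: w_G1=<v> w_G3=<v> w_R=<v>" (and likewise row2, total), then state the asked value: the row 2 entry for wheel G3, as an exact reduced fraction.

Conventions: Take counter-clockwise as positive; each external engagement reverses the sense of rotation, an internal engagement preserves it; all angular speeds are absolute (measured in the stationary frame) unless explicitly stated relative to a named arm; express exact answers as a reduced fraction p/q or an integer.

planetary set (15T centre, 17T on arm, 49T internal) — Willis relation
row 1: whole set turns with the arm by x
superposition row 2 [arm held]: sun y, ring −(15/49)·y, arm 0
boundary: total ω_arm = x = 0 and total ω_sun = x + y = 1  ⇒  y = 1, x = 0
row 2 ring = −(15/49)·1 = -15/49
totals (row 1 + row 2): sun 0 + 1 = 1, ring 0 + (-15/49) = -15/49, arm 0 + 0 = 0
asked cell (row2, ring) = -15/49

row1: w_G1=0 w_G3=0 w_R=0
row2: w_G1=1 w_G3=-15/49 w_R=0
total: w_G1=1 w_G3=-15/49 w_R=0
asked value: -15/49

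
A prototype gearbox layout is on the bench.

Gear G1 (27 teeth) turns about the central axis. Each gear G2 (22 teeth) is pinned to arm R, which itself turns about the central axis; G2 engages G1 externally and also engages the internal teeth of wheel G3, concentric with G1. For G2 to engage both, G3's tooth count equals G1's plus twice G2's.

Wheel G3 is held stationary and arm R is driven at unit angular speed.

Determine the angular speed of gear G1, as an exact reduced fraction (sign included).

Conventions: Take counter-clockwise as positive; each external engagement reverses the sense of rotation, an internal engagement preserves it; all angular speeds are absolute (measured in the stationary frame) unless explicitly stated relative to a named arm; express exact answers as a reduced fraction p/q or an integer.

98/27

planetary set (27T centre, 22T on arm, 71T internal) — Willis relation
ring teeth: 27 + 2·22 = 71
27(ω_sun−ω_arm) = −71(ω_ring−ω_arm),  ω_ring = 0, ω_arm = 1
ω_sun = 1 − (71/27)(0−1) = 98/27
exact speed ratio = 98/27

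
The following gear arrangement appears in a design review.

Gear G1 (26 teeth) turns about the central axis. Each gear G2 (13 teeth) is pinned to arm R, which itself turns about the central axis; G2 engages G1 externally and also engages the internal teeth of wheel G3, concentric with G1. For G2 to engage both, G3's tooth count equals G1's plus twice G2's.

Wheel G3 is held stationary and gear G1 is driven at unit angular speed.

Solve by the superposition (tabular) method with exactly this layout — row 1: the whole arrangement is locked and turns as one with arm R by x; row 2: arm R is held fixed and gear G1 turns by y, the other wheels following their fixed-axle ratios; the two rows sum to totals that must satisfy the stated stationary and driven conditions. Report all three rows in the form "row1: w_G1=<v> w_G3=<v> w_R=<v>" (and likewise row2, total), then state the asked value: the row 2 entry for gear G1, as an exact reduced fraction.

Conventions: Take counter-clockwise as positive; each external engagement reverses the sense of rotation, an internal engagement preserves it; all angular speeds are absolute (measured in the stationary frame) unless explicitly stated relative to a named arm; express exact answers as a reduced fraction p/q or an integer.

class = planetary set [G3 = 26+2·13 = 52; Willis about the carrier]
row 1 (train locked, turned with arm): all members turn x
row 2 — arm fixed, fixed-axis ratios: sun y, ring −(26/52)·y, arm 0
boundary: total ω_ring = x − (26/52)·y = 0 and total ω_sun = x + y = 1  ⇒  y = 2/3, x = 1/3
row 2 ring = −(26/52)·2/3 = -1/3
totals (row 1 + row 2): sun 1/3 + 2/3 = 1, ring 1/3 + (-1/3) = 0, arm 1/3 + 0 = 1/3
asked cell (row2, sun) = 2/3

row1: w_G1=1/3 w_G3=1/3 w_R=1/3
row2: w_G1=2/3 w_G3=-1/3 w_R=0
total: w_G1=1 w_G3=0 w_R=1/3
asked value: 2/3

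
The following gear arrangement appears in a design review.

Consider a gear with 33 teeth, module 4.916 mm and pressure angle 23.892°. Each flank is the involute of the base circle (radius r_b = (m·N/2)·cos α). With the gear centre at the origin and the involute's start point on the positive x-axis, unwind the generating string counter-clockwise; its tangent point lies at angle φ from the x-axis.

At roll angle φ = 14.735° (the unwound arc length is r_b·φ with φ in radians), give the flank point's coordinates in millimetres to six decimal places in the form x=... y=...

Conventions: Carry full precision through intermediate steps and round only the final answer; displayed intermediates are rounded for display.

x=76.575511 y=0.417711

single-mesh involute tooth geometry (33T wheel at module 4.916)
pitch radius r_p = m·N/2 = 4.916·33/2 = 81.114000
base radius r_b = r_p·cos α = 81.114000·cos 23.892° = 74.163383
roll angle φ = 14.735° = 0.25717427 rad
x = r_b·(cos φ + φ·sin φ) = 76.575511
y = r_b·(sin φ − φ·cos φ) = 0.417711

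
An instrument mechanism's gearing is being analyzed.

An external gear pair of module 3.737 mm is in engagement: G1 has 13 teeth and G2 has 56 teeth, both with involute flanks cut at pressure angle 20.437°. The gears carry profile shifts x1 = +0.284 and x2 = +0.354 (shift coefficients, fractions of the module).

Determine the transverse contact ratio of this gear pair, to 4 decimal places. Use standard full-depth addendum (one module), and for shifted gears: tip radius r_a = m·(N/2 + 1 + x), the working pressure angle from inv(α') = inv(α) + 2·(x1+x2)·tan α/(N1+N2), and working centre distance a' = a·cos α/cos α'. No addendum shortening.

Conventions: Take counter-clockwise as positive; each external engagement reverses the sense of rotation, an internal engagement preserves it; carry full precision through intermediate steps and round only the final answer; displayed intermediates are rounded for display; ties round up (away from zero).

recognized (one external pair, fixed centres): single-mesh tooth geometry, m = 3.737, N1 = 13, N2 = 56
base radii: r_b1 = 22.761576, r_b2 = 98.049864
tip radii: r_a1 = 29.088808, r_a2 = 109.695898
inv(α') = inv(20.437°) + 2·(+0.284+0.354)·tan α/(13+56) = 0.02282998  ⇒  α' = 22.93009°
a' = a·cos α / cos α' = 128.9265·cos 20.437°/cos 22.93009° = 131.176918
action lengths: √(r_a1²−r_b1²) = 18.112687, √(r_a2²−r_b2²) = 49.187540
base pitch p_b = π·m·cos α = 11.001169
CR = (18.112687 + 49.187540 − 131.176918·sin 22.93009°)/11.001169 = 1.471907
contact ratio ≈ 1.4719

1.4719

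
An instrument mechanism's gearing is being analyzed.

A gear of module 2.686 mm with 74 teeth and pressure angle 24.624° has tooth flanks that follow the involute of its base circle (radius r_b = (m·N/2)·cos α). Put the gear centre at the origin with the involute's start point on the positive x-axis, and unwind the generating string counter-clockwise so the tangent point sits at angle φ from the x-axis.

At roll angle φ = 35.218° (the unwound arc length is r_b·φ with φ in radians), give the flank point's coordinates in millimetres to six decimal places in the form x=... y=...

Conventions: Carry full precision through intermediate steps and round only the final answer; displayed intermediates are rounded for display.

single-mesh involute tooth geometry (74T wheel at module 2.686)
pitch radius r_p = m·N/2 = 2.686·74/2 = 99.382000
base radius r_b = r_p·cos α = 99.382000·cos 24.624° = 90.344366
roll angle φ = 35.218° = 0.61467006 rad
x = r_b·(cos φ + φ·sin φ) = 105.832753
y = r_b·(sin φ − φ·cos φ) = 6.732989

x=105.832753 y=6.732989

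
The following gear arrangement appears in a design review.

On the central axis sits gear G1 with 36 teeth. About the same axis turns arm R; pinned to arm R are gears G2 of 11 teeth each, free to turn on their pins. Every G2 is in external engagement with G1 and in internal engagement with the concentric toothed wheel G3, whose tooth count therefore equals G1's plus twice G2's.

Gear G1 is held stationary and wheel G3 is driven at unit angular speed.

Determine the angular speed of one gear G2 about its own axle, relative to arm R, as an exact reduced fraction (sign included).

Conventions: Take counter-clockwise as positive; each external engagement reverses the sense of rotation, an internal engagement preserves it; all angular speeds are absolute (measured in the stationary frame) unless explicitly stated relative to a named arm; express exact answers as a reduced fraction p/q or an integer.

planetary set (36T centre, 11T on arm, 58T internal) — Willis relation
ring teeth: 36 + 2·11 = 58
36(ω_sun−ω_arm) = −58(ω_ring−ω_arm),  ω_sun = 0, ω_ring = 1
36(0−ω_arm) = −58(1−ω_arm)  ⇒  94·ω_arm = 58  ⇒  ω_arm = 29/47
sun–planet mesh: 36·(0−29/47) = −11·(ω_p−ω_arm)  ⇒  ω_p−ω_arm = 1044/517
exact speed ratio = 1044/517

1044/517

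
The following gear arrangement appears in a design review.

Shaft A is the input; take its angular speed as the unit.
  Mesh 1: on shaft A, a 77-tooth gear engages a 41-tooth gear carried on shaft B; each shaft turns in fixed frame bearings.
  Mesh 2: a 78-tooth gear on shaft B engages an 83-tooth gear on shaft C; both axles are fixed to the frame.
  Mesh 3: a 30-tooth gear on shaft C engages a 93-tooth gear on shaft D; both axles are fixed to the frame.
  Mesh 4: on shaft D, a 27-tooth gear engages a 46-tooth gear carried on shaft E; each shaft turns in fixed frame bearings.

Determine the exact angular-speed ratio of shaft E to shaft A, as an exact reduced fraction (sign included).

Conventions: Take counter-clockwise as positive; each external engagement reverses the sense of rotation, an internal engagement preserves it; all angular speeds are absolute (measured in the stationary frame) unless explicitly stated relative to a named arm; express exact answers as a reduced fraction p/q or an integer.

class = fixed-axis compound train [4 meshes; 4 ratios multiply, 4 sense flips]
mesh 1 [77T→41T]: running ratio 77/41, sense −
mesh 2 [78T→83T]: running ratio 6006/3403, sense +
mesh 3 [30T→93T]: running ratio 60060/105493, sense −
mesh 4 [27T→46T]: running ratio 810810/2426339, sense +
ω_out/ω_in = 810810/2426339

810810/2426339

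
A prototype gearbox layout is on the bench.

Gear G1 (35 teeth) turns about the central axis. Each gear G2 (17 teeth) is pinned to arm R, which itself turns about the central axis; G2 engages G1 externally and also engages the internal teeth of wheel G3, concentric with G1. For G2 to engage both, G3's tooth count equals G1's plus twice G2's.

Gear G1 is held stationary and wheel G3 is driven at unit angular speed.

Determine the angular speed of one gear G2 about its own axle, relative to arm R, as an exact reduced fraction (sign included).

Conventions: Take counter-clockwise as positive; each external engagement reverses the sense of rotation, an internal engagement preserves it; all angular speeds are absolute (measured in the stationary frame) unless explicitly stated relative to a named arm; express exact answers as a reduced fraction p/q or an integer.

class = planetary set [G3 = 35+2·17 = 69; Willis about the carrier]
ring teeth: 35 + 2·17 = 69
35(ω_sun−ω_arm) = −69(ω_ring−ω_arm),  ω_sun = 0, ω_ring = 1
35(0−ω_arm) = −69(1−ω_arm)  ⇒  104·ω_arm = 69  ⇒  ω_arm = 69/104
sun–planet mesh: 35·(0−69/104) = −17·(ω_p−ω_arm)  ⇒  ω_p−ω_arm = 2415/1768
exact speed ratio = 2415/1768

2415/1768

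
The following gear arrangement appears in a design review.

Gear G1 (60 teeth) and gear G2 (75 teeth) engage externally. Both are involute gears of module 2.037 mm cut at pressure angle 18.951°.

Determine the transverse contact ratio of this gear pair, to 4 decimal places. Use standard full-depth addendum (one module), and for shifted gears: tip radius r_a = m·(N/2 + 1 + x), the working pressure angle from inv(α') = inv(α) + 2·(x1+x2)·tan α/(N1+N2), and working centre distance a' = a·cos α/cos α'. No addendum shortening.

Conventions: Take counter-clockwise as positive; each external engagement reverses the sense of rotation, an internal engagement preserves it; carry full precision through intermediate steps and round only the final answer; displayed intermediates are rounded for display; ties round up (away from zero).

1.8654

single-mesh involute tooth geometry (60T engaging 75T at module 2.037)
base radii: r_b1 = 57.797634, r_b2 = 72.247042
tip radii: r_a1 = 63.147000, r_a2 = 78.424500
no profile shift: α' = α, a' = a
action lengths: √(r_a1²−r_b1²) = 25.435745, √(r_a2²−r_b2²) = 30.508475
base pitch p_b = π·m·cos α = 6.052554
CR = (25.435745 + 30.508475 − 137.497500·sin 18.95100°)/6.052554 = 1.865429
contact ratio ≈ 1.8654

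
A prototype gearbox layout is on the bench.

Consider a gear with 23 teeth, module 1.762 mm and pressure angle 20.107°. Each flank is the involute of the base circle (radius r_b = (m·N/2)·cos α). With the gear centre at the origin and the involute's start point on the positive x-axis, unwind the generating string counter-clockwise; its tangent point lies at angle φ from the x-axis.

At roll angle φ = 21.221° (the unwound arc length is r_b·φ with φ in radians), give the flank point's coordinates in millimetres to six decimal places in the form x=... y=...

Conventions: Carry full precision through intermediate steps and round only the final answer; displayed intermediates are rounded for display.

topology: single-mesh involute geometry — m = 1.762, N = 23
pitch radius r_p = m·N/2 = 1.762·23/2 = 20.263000
base radius r_b = r_p·cos α = 20.263000·cos 20.107° = 19.028016
roll angle φ = 21.221° = 0.37037632 rad
x = r_b·(cos φ + φ·sin φ) = 20.288716
y = r_b·(sin φ − φ·cos φ) = 0.317858

x=20.288716 y=0.317858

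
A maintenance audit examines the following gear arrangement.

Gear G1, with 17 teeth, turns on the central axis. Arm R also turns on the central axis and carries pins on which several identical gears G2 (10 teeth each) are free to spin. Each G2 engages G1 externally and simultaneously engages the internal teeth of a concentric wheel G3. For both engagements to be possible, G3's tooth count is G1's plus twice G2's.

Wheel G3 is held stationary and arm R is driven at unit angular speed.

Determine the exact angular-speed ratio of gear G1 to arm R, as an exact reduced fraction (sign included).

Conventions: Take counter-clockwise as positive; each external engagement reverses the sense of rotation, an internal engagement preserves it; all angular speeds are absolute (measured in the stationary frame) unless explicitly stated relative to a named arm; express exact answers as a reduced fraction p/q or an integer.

topology: planetary set — G1 17T / G2 10T / G3 37T, arm = carrier (Willis)
ring teeth: 17 + 2·10 = 37
17(ω_sun−ω_arm) = −37(ω_ring−ω_arm),  ω_ring = 0, ω_arm = 1
ω_sun = 1 − (37/17)(0−1) = 54/17
ω_out/ω_in = 54/17

54/17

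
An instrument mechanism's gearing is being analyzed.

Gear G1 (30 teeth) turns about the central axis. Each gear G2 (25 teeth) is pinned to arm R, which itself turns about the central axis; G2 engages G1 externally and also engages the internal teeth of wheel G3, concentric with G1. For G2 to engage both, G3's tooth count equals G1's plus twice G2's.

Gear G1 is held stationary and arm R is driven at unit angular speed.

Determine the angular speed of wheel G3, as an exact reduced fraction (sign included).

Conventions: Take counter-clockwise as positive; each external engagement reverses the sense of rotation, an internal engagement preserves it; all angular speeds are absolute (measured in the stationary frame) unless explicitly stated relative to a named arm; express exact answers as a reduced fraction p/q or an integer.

11/8

topology: planetary set — G1 30T / G2 25T / G3 80T, arm = carrier (Willis)
ring teeth: 30 + 2·25 = 80
30(ω_sun−ω_arm) = −80(ω_ring−ω_arm),  ω_sun = 0, ω_arm = 1
ω_ring = 1 − (30/80)(0−1) = 11/8
exact speed ratio = 11/8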